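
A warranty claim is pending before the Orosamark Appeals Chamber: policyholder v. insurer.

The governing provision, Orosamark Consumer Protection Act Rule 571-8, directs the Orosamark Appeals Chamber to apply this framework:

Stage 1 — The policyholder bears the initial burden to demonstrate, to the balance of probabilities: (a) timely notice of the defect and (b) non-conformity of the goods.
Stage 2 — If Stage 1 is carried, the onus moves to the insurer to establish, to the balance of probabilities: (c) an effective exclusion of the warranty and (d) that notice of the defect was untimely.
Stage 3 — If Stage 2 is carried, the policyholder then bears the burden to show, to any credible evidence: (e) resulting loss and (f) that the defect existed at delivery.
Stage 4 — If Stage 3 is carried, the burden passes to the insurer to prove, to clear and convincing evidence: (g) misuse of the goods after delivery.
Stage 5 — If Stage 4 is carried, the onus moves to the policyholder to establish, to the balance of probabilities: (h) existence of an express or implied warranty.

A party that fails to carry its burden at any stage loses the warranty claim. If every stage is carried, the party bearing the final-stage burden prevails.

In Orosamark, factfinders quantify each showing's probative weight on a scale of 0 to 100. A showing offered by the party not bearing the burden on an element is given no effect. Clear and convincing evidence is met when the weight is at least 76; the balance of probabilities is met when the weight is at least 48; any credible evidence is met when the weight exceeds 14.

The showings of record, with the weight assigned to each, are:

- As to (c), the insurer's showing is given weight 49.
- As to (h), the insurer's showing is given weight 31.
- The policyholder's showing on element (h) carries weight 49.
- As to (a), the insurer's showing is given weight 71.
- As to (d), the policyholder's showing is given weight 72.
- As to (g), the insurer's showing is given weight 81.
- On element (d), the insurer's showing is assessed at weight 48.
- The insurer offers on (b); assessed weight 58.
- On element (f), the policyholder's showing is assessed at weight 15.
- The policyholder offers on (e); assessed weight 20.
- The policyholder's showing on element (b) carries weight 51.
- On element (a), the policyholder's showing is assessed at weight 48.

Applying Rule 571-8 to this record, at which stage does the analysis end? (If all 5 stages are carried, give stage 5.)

At Stage 1 the policyholder must meet the balance of probabilities (weight is at least 48): on (a) the weight is 48 (the insurer's 71 is given no effect), ≥ 48, so (a) meets the standard; on (b) the weight is 51 (the insurer's 58 is given no effect), ≥ 48, so (b) meets the standard.
  The policyholder carries Stage 1; the insurer now bears the burden.
At Stage 2 the insurer must meet the balance of probabilities (weight is at least 48): on (c) the weight is 49, ≥ 48, so (c) meets the standard; on (d) the weight is 48 (the policyholder's 72 is given no effect), ≥ 48, so (d) meets the standard.
  Stage 2 carried; the burden shifts to the policyholder.
At Stage 3 the policyholder must meet any credible evidence (weight exceeds 14): on (e) the weight is 20, which does exceed 14, so (e) meets the standard; on (f) the weight is 15, > 14, so (f) meets the standard.
  All elements met. The burden passes to the insurer.
At Stage 4 the insurer must meet clear and convincing evidence (weight is at least 76): on (g) the weight is 81, which does reach 76, so (g) meets the standard.
  Stage 4 carried; the burden shifts to the policyholder.
At Stage 5 the policyholder must meet the balance of probabilities (weight is at least 48): on (h) the weight is 49 (the insurer's 31 is given no effect), which does reach 48, so (h) meets the standard.
  The policyholder carries the last stage.
All stages carried — the policyholder prevails.

stage 5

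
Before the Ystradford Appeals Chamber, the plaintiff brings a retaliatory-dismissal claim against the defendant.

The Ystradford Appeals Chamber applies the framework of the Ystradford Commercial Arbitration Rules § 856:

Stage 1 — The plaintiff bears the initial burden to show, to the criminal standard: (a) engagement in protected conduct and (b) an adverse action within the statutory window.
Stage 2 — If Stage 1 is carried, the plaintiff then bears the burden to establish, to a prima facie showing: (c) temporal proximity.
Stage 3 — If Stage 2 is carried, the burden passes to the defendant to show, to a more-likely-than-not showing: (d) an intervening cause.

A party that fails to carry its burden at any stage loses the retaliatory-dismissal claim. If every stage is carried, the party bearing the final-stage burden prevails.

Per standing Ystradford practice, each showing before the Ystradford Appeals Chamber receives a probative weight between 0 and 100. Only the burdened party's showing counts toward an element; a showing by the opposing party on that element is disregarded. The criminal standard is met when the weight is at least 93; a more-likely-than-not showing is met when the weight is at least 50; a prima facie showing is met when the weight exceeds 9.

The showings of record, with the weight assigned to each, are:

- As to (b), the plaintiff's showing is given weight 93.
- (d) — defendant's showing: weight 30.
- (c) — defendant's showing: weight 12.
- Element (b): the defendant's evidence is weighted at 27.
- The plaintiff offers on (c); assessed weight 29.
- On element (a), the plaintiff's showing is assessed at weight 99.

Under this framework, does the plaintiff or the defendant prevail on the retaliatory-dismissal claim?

plaintiff

Stage 1 — burden on plaintiff; standard: the criminal standard (weight is at least 93).
    (a): 99 ≥ 93 [met]
    (b): 93 (defendant's 27 disregarded) ≥ 93 [met]
  All elements met. The plaintiff retains the burden for Stage 2.
Stage 2 — burden on plaintiff; standard: a prima facie showing (weight exceeds 9).
    (c): 29 (defendant's 12 disregarded) > 9 [met]
  The plaintiff carries Stage 2; the defendant now bears the burden.
Stage 3 — burden on defendant; standard: a more-likely-than-not showing (weight is at least 50).
    (d): 30 < 50 [not met]
  Stage 3 not carried; the defendant fails its burden.
The plaintiff prevails.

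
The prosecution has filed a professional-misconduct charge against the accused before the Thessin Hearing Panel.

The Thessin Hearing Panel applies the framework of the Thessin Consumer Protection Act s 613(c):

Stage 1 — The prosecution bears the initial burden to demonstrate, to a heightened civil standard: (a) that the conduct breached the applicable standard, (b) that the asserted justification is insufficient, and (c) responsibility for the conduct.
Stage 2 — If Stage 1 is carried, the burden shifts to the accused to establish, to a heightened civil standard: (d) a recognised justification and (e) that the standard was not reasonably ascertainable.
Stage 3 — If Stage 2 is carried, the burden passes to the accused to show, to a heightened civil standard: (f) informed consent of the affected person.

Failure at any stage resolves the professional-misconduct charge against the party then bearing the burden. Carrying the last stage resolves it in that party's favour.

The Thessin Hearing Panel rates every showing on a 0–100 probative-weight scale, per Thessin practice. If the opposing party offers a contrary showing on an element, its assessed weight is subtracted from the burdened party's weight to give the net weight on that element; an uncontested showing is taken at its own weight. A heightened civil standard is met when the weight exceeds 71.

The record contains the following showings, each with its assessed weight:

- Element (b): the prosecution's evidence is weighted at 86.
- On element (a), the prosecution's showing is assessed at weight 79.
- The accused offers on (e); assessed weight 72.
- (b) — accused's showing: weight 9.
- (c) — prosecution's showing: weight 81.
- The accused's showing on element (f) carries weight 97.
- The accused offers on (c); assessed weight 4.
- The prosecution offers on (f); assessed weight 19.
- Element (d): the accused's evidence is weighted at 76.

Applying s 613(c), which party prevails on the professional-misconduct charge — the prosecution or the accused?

Stage 1 — burden on prosecution; standard: a heightened civil standard (weight exceeds 71).
    (a): 79 > 71 [met]
    (b): 86 − 9 = 77 > 71 [met]
    (c): 81 − 4 = 77 > 71 [met]
  Stage 1 carried; the burden shifts to the accused.
Stage 2 — burden on accused; standard: a heightened civil standard (weight exceeds 71).
    (d): 76 > 71 [met]
    (e): 72 > 71 [met]
  All elements met. The accused retains the burden for Stage 3.
Stage 3 — burden on accused; standard: a heightened civil standard (weight exceeds 71).
    (f): 97 − 19 = 78 > 71 [met]
  The accused carries the last stage.
Every stage carried; the accused prevails.

accused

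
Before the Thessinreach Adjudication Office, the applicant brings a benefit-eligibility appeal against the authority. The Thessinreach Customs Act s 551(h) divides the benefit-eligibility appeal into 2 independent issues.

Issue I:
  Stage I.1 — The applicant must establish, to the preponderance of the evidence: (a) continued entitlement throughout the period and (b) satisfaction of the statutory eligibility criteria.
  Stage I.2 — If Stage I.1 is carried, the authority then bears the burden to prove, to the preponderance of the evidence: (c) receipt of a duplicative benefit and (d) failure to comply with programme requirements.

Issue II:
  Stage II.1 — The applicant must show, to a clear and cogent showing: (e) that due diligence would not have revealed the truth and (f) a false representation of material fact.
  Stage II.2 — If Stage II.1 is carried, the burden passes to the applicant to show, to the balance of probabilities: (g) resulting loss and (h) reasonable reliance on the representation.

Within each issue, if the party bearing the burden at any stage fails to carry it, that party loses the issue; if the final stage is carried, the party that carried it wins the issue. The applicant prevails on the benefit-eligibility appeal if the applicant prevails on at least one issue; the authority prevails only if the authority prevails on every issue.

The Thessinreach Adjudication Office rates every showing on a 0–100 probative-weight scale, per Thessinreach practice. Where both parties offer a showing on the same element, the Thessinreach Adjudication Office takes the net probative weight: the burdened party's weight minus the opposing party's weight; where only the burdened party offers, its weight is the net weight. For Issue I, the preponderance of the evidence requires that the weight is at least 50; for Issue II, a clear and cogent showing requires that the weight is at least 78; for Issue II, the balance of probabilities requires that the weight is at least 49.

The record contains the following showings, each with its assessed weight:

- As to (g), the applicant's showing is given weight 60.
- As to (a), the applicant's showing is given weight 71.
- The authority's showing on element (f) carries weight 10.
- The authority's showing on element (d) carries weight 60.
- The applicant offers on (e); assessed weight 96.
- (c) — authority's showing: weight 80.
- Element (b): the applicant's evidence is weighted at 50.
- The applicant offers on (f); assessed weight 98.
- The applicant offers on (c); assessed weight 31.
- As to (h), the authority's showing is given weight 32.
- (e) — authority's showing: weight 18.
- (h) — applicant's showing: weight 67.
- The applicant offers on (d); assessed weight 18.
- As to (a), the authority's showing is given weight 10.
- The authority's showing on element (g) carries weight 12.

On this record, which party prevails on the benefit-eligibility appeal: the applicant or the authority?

applicant

— Issue I —
Stage I.1 (applicant, the preponderance of the evidence, weight is at least 50): (a) net 71−10=61 ≥ 50 — meets; (b) 50 ≥ 50 — meets.
  Stage I.1 is satisfied; the onus moves to the authority.
Stage I.2 (authority, the preponderance of the evidence, weight is at least 50): (c) net 80−31=49 < 50 — fails; (d) net 60−18=42 < 50 — fails.
  The authority does not carry Stage I.2.
So the applicant prevails on this issue.
— Issue II —
Stage II.1 (applicant, a clear and cogent showing, weight is at least 78): (e) net 96−18=78 ≥ 78 — meets; (f) net 98−10=88 ≥ 78 — meets.
  Stage II.1 is satisfied; the applicant continues to bear the burden.
Stage II.2 (applicant, the balance of probabilities, weight is at least 49): (g) net 60−12=48 < 49 — fails; (h) net 67−32=35 < 49 — fails.
  Not every element is met, so the applicant fails to carry Stage II.2.
The analysis ends at Stage II.2; the authority prevails on this issue.
Per-issue: Issue I → applicant; Issue II → authority. The applicant must prevail on at least one issue; overall, the applicant prevails.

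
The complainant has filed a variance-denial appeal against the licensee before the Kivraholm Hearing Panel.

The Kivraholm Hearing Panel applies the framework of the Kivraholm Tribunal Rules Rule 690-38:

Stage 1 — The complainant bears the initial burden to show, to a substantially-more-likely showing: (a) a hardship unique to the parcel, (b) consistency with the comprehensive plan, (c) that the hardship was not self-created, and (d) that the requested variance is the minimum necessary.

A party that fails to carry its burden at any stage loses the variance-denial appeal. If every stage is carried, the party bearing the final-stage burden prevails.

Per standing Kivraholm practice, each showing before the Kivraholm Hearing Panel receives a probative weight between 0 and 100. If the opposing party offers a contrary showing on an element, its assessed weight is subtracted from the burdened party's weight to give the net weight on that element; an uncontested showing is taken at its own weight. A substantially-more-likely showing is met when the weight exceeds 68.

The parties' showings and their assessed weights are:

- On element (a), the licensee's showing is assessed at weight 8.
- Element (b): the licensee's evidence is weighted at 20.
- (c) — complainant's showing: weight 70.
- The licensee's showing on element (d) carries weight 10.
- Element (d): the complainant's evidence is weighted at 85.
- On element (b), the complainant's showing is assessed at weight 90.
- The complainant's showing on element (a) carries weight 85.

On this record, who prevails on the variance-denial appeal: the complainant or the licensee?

complainant

Stage 1 (complainant, a substantially-more-likely showing, weight exceeds 68): (a) net 85−8=77 > 68 — meets; (b) net 90−20=70 > 68 — meets; (c) 70 > 68 — meets; (d) net 85−10=75 > 68 — meets.
  All elements met at the final stage.
With every stage satisfied, the complainant prevails.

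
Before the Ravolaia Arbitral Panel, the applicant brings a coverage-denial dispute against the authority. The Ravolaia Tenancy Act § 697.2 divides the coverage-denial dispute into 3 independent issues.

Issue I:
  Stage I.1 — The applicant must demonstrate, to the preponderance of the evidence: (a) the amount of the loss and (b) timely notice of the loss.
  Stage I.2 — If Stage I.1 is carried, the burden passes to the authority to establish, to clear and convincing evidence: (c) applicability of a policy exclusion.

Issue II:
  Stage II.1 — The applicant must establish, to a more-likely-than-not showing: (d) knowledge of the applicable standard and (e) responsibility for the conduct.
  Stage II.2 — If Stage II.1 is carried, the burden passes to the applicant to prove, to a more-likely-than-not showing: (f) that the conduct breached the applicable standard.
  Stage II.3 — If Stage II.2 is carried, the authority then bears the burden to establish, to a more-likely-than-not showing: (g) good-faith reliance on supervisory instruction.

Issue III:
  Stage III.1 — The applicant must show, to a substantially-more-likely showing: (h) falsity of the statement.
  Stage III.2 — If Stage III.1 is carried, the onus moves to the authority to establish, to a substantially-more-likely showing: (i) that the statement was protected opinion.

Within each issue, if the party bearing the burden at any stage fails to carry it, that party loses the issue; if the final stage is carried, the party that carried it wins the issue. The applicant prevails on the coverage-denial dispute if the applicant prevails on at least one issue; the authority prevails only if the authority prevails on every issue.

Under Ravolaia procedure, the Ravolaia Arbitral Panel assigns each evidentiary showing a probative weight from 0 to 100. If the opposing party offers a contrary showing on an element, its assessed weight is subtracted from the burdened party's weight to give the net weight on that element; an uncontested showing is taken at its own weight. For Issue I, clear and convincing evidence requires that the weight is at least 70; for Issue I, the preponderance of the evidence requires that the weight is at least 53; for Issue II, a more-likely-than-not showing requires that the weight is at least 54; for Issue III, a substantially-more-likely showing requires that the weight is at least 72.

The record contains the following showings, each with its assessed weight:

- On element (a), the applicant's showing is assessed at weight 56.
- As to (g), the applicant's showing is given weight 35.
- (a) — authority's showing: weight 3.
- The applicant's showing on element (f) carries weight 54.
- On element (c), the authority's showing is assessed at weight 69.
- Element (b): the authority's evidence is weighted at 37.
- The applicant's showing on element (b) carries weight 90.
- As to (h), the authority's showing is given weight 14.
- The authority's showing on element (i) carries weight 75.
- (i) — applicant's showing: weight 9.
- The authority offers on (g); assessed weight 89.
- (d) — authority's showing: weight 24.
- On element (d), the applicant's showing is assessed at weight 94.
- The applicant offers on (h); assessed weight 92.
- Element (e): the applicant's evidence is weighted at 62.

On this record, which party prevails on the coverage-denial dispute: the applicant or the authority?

— Issue I —
Stage I.1 (applicant, the preponderance of the evidence, weight is at least 53): (a) net 56−3=53 ≥ 53 — meets; (b) net 90−37=53 ≥ 53 — meets.
  The applicant carries Stage I.1; the authority now bears the burden.
Stage I.2 (authority, clear and convincing evidence, weight is at least 70): (c) 69 < 70 — fails.
  The authority does not carry Stage I.2.
The analysis ends at Stage I.2; the applicant prevails on this issue.
— Issue II —
At Stage II.1 the applicant must meet a more-likely-than-not showing (weight is at least 54): on (d) the weight is 94 less the opposing 24 gives net 70, which does reach 54, so (d) meets the standard; on (e) the weight is 62, which does reach 54, so (e) meets the standard.
  Stage II.1 carried; the burden remains with the applicant.
At Stage II.2 the applicant must meet a more-likely-than-not showing (weight is at least 54): on (f) the weight is 54, ≥ 54, so (f) meets the standard.
  The applicant carries Stage II.2; the authority now bears the burden.
At Stage II.3 the authority must meet a more-likely-than-not showing (weight is at least 54): on (g) the weight is 89 less the opposing 35 gives net 54, ≥ 54, so (g) meets the standard.
  All elements met at the final stage.
Every stage carried; the authority prevails on this issue.
— Issue III —
At Stage III.1 the applicant must meet a substantially-more-likely showing (weight is at least 72): on (h) the weight is 92 less the opposing 14 gives net 78, which does reach 72, so (h) meets the standard.
  Stage III.1 is satisfied; the onus moves to the authority.
At Stage III.2 the authority must meet a substantially-more-likely showing (weight is at least 72): on (i) the weight is 75 less the opposing 9 gives net 66, which does not reach 72, so (i) does not meet the standard.
  Stage III.2 not carried; the authority fails its burden.
So the applicant prevails on this issue.
Per-issue: Issue I → applicant; Issue II → authority; Issue III → applicant. The applicant must prevail on at least one issue; overall, the applicant prevails.

applicant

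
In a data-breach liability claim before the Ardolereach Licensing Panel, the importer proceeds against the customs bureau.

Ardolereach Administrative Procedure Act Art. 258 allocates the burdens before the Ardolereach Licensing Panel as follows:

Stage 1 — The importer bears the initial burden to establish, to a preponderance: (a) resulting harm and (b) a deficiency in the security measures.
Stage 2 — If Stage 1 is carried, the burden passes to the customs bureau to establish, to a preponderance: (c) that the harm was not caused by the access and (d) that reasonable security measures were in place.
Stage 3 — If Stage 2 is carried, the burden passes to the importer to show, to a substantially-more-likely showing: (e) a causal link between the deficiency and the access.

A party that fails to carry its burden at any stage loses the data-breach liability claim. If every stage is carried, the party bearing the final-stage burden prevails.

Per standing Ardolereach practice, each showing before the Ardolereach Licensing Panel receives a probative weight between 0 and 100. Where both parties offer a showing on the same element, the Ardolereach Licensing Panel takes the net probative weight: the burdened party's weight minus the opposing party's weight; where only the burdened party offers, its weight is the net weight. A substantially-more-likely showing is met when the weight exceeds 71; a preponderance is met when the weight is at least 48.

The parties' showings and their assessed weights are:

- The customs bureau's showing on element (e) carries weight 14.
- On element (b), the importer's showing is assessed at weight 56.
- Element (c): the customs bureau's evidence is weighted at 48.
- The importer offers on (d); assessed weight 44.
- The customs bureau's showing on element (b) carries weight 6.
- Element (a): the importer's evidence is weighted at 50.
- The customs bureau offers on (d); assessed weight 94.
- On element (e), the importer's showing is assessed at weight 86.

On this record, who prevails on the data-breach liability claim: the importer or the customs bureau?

importer

At Stage 1 the importer must meet a preponderance (weight is at least 48): on (a) the weight is 50, ≥ 48, so (a) meets the standard; on (b) the weight is 56 less the opposing 6 gives net 50, which does reach 48, so (b) meets the standard.
  Stage 1 is satisfied; the onus moves to the customs bureau.
At Stage 2 the customs bureau must meet a preponderance (weight is at least 48): on (c) the weight is 48, which does reach 48, so (c) meets the standard; on (d) the weight is 94 less the opposing 44 gives net 50, which does reach 48, so (d) meets the standard.
  All elements met. The burden passes to the importer.
At Stage 3 the importer must meet a substantially-more-likely showing (weight exceeds 71): on (e) the weight is 86 less the opposing 14 gives net 72, > 71, so (e) meets the standard.
  Stage 3 carried; the final stage is satisfied.
All stages carried — the importer prevails.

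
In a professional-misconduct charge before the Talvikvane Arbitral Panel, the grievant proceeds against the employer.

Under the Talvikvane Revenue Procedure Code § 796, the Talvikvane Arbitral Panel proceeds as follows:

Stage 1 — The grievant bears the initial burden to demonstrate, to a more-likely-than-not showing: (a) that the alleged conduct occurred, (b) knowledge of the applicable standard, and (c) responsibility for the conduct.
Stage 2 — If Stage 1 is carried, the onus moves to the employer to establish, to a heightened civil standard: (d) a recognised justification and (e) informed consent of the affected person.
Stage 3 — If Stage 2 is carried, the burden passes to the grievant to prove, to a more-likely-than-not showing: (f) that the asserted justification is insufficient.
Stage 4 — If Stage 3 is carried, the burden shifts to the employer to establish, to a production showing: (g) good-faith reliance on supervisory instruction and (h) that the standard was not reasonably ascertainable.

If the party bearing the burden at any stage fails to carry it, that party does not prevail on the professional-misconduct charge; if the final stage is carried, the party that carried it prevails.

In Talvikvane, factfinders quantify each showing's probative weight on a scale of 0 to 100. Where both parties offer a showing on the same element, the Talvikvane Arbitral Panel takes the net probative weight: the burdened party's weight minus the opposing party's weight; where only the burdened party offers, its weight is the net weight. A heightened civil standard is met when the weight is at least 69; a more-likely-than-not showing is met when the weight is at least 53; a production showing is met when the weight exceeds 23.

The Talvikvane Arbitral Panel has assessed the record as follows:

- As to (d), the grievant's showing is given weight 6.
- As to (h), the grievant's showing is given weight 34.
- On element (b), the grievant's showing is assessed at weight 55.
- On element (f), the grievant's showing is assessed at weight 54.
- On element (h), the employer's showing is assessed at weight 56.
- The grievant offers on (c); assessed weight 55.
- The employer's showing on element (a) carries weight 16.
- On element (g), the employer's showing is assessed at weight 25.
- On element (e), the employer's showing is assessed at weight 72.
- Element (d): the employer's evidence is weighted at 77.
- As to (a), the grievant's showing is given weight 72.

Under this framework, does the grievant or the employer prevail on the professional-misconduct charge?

At Stage 1 the grievant must meet a more-likely-than-not showing (weight is at least 53): on (a) the weight is 72 less the opposing 16 gives net 56, which does reach 53, so (a) meets the standard; on (b) the weight is 55, which does reach 53, so (b) meets the standard; on (c) the weight is 55, ≥ 53, so (c) meets the standard.
  Stage 1 is satisfied; the onus moves to the employer.
At Stage 2 the employer must meet a heightened civil standard (weight is at least 69): on (d) the weight is 77 less the opposing 6 gives net 71, which does reach 69, so (d) meets the standard; on (e) the weight is 72, which does reach 69, so (e) meets the standard.
  Stage 2 carried; the burden shifts to the grievant.
At Stage 3 the grievant must meet a more-likely-than-not showing (weight is at least 53): on (f) the weight is 54, ≥ 53, so (f) meets the standard.
  All elements met. The burden passes to the employer.
At Stage 4 the employer must meet a production showing (weight exceeds 23): on (g) the weight is 25, > 23, so (g) meets the standard; on (h) the weight is 56 less the opposing 34 gives net 22, which does not exceed 23, so (h) does not meet the standard.
  Not every element is met, so the employer fails to carry Stage 4.
The grievant prevails.

grievant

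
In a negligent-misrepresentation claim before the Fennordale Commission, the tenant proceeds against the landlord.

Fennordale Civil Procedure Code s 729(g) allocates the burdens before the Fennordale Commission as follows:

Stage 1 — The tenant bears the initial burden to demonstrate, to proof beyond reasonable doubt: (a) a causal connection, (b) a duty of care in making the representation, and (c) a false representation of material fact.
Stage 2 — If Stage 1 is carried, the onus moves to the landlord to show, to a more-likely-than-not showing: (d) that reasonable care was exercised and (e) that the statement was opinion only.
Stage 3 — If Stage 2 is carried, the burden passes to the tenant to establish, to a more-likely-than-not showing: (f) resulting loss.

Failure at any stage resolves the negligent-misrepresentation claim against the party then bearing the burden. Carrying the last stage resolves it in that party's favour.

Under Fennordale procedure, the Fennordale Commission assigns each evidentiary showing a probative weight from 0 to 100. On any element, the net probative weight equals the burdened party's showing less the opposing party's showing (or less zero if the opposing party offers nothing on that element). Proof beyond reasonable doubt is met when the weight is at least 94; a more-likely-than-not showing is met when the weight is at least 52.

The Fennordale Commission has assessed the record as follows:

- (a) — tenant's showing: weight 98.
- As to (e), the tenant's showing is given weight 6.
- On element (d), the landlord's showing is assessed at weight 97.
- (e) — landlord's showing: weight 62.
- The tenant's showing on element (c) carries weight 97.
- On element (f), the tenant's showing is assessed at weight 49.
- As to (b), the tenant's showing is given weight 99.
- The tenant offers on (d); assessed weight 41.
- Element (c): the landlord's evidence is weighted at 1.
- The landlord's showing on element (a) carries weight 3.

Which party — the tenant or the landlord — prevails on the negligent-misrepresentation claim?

Stage 1 (tenant, proof beyond reasonable doubt, weight is at least 94): (a) net 98−3=95 ≥ 94 — meets; (b) 99 ≥ 94 — meets; (c) net 97−1=96 ≥ 94 — meets.
  The tenant carries Stage 1; the landlord now bears the burden.
Stage 2 (landlord, a more-likely-than-not showing, weight is at least 52): (d) net 97−41=56 ≥ 52 — meets; (e) net 62−6=56 ≥ 52 — meets.
  Stage 2 is satisfied; the onus moves to the tenant.
Stage 3 (tenant, a more-likely-than-not showing, weight is at least 52): (f) 49 < 52 — fails.
  Not every element is met, so the tenant fails to carry Stage 3.
The analysis ends at Stage 3; the landlord prevails.

landlord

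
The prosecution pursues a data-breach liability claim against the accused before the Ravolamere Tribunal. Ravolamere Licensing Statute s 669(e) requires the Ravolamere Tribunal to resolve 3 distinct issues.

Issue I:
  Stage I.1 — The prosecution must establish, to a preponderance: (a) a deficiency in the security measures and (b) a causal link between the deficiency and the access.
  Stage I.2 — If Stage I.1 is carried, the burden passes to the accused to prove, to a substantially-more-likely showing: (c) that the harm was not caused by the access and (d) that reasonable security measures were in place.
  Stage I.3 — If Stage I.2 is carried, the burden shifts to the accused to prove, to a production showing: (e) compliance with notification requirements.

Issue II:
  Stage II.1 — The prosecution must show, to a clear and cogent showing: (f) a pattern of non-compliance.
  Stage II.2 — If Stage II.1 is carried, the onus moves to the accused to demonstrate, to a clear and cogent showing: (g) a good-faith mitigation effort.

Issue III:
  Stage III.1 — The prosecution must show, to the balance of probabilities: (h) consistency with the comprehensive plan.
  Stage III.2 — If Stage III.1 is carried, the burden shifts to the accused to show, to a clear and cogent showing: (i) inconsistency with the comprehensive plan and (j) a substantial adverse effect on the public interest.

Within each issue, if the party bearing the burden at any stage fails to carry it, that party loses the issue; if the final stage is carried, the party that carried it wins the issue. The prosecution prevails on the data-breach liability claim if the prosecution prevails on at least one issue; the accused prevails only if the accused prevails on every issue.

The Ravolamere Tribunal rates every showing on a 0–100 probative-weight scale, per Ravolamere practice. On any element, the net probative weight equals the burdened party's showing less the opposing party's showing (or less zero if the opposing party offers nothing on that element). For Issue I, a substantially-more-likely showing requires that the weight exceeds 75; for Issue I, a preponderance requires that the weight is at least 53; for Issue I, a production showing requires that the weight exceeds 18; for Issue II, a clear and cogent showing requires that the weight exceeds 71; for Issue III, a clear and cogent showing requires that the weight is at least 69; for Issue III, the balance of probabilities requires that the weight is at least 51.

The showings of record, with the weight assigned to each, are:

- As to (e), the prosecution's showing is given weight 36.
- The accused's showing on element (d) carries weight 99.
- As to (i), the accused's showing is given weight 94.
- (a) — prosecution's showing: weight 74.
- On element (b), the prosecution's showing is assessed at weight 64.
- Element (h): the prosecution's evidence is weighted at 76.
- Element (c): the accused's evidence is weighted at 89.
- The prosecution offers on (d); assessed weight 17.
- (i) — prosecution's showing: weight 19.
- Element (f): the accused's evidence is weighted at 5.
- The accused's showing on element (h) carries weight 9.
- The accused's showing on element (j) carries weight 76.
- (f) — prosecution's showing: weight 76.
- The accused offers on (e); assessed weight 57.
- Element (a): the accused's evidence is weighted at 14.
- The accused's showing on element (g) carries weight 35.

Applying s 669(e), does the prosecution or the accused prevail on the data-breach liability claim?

accused

— Issue I —
Stage I.1 (prosecution, a preponderance, weight is at least 53): (a) net 74−14=60 ≥ 53 — meets; (b) 64 ≥ 53 — meets.
  The prosecution carries Stage I.1; the accused now bears the burden.
Stage I.2 (accused, a substantially-more-likely showing, weight exceeds 75): (c) 89 > 75 — meets; (d) net 99−17=82 > 75 — meets.
  Stage I.2 is satisfied; the accused continues to bear the burden.
Stage I.3 (accused, a production showing, weight exceeds 18): (e) net 57−36=21 > 18 — meets.
  The accused carries the last stage.
Every stage carried; the accused prevails on this issue.
— Issue II —
Stage II.1 — burden on prosecution; standard: a clear and cogent showing (weight exceeds 71).
    (f): 76 − 5 = 71 ≤ 71 [not met]
  Not every element is met, so the prosecution fails to carry Stage II.1.
The accused prevails on this issue.
— Issue III —
Stage III.1 — burden on prosecution; standard: the balance of probabilities (weight is at least 51).
    (h): 76 − 9 = 67 ≥ 51 [met]
  The prosecution carries Stage III.1; the accused now bears the burden.
Stage III.2 — burden on accused; standard: a clear and cogent showing (weight is at least 69).
    (i): 94 − 19 = 75 ≥ 69 [met]
    (j): 76 ≥ 69 [met]
  All elements met at the final stage.
With every stage satisfied, the accused prevails on this issue.
Per-issue: Issue I → accused; Issue II → accused; Issue III → accused. The prosecution must prevail on at least one issue; overall, the accused prevails.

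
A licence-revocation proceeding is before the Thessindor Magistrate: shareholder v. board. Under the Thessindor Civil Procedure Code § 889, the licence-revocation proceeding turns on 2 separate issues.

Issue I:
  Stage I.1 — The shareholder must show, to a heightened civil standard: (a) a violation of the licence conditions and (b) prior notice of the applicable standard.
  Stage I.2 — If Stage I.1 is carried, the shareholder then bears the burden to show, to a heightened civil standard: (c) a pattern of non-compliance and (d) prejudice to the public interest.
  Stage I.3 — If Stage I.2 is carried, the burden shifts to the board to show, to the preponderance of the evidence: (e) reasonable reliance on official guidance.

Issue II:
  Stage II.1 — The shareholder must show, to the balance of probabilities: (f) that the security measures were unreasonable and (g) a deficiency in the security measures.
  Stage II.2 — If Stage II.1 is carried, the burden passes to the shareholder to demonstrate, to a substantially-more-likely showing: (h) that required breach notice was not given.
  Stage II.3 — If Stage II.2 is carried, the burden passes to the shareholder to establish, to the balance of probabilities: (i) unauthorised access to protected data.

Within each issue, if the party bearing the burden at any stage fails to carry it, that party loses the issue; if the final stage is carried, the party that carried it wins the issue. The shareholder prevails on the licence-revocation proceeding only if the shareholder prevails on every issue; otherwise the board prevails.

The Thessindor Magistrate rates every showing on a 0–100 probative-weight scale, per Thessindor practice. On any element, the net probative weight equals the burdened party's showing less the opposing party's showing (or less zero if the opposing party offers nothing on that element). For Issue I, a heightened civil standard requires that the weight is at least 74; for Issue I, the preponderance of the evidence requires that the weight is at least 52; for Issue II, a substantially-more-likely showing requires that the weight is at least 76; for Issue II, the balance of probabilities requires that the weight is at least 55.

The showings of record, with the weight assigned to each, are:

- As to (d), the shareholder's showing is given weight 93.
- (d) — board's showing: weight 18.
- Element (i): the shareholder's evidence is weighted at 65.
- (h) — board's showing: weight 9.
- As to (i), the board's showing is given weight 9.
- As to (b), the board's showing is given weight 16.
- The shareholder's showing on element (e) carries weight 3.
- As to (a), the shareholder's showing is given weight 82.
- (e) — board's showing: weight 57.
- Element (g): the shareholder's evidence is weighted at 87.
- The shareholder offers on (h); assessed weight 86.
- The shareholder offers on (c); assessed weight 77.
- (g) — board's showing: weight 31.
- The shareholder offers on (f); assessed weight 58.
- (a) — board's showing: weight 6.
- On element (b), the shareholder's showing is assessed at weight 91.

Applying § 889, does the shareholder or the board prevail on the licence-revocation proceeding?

board

— Issue I —
At Stage I.1 the shareholder must meet a heightened civil standard (weight is at least 74): on (a) the weight is 82 less the opposing 6 gives net 76, which does reach 74, so (a) meets the standard; on (b) the weight is 91 less the opposing 16 gives net 75, ≥ 74, so (b) meets the standard.
  All elements met. The shareholder retains the burden for Stage I.2.
At Stage I.2 the shareholder must meet a heightened civil standard (weight is at least 74): on (c) the weight is 77, ≥ 74, so (c) meets the standard; on (d) the weight is 93 less the opposing 18 gives net 75, ≥ 74, so (d) meets the standard.
  Stage I.2 carried; the burden shifts to the board.
At Stage I.3 the board must meet the preponderance of the evidence (weight is at least 52): on (e) the weight is 57 less the opposing 3 gives net 54, ≥ 52, so (e) meets the standard.
  The board carries the last stage.
With every stage satisfied, the board prevails on this issue.
— Issue II —
At Stage II.1 the shareholder must meet the balance of probabilities (weight is at least 55): on (f) the weight is 58, ≥ 55, so (f) meets the standard; on (g) the weight is 87 less the opposing 31 gives net 56, ≥ 55, so (g) meets the standard.
  Stage II.1 is satisfied; the shareholder continues to bear the burden.
At Stage II.2 the shareholder must meet a substantially-more-likely showing (weight is at least 76): on (h) the weight is 86 less the opposing 9 gives net 77, ≥ 76, so (h) meets the standard.
  All elements met. The shareholder retains the burden for Stage II.3.
At Stage II.3 the shareholder must meet the balance of probabilities (weight is at least 55): on (i) the weight is 65 less the opposing 9 gives net 56, ≥ 55, so (i) meets the standard.
  Stage II.3 carried; the final stage is satisfied.
With every stage satisfied, the shareholder prevails on this issue.
Per-issue: Issue I → board; Issue II → shareholder. The shareholder must prevail on every issue; overall, the board prevails.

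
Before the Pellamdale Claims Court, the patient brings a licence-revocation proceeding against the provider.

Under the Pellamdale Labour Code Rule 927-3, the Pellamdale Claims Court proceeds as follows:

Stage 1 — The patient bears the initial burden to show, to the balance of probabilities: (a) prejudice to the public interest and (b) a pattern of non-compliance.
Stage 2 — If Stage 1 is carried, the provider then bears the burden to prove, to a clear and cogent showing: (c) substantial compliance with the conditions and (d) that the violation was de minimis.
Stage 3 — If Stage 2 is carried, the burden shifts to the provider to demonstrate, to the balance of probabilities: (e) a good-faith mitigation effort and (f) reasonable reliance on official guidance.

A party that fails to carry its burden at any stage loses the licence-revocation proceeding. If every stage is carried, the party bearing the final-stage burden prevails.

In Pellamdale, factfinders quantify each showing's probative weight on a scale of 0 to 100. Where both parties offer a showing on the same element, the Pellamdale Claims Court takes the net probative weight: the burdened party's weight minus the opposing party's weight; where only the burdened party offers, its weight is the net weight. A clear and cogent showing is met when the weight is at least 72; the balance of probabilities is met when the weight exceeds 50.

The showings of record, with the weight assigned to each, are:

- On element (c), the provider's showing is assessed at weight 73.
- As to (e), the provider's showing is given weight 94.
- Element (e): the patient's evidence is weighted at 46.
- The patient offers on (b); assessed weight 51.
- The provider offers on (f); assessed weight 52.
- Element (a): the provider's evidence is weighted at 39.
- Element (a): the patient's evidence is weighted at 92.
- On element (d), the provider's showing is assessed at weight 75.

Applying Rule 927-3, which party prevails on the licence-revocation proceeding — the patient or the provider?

patient

Stage 1 — burden on patient; standard: the balance of probabilities (weight exceeds 50).
    (a): 92 − 39 = 53 > 50 [met]
    (b): 51 > 50 [met]
  Stage 1 carried; the burden shifts to the provider.
Stage 2 — burden on provider; standard: a clear and cogent showing (weight is at least 72).
    (c): 73 ≥ 72 [met]
    (d): 75 ≥ 72 [met]
  Stage 2 carried; the burden remains with the provider.
Stage 3 — burden on provider; standard: the balance of probabilities (weight exceeds 50).
    (e): 94 − 46 = 48 ≤ 50 [not met]
    (f): 52 > 50 [met]
  Stage 3 not carried; the provider fails its burden.
So the patient prevails.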